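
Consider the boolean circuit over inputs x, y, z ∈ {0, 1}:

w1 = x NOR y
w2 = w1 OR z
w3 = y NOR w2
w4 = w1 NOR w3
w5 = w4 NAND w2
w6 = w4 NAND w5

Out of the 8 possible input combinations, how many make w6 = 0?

w6 = w4 NAND w5 must be 0, so both w4 = 1 and w5 = 1.
w4 = w1 NOR w3 must be 1, so both w1 = 0 and w3 = 0.
Satisfying assignments:
  x=0, y=1, z=0
  x=1, y=1, z=0

2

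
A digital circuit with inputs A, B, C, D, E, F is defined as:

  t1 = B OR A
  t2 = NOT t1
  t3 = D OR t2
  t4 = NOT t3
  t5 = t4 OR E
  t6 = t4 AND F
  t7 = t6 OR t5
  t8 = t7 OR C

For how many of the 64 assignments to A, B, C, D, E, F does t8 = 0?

t8 = t7 OR C must be 0, so both t7 = 0 and C = 0.
Enumerating the 64 input combinations, 10 give t8 = 0 and 54 give t8 = 1.

10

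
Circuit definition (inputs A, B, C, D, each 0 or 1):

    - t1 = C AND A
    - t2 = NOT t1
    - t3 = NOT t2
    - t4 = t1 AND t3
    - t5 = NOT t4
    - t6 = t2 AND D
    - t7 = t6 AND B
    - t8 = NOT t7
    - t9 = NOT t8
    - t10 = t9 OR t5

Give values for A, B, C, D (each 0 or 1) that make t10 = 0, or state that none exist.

A=1 B=0 C=1 D=0

Check with A=1 B=0 C=1 D=0:
t1 = C AND A = 1 AND 1 = 1
t2 = NOT t1 = NOT 1 = 0
t3 = NOT t2 = NOT 0 = 1
t4 = t1 AND t3 = 1 AND 1 = 1
t5 = NOT t4 = NOT 1 = 0
t6 = t2 AND D = 0 AND 0 = 0
t7 = t6 AND B = 0 AND 0 = 0
t8 = NOT t7 = NOT 0 = 1
t9 = NOT t8 = NOT 1 = 0
t10 = t9 OR t5 = 0 OR 0 = 0
So t10 = 0 as required.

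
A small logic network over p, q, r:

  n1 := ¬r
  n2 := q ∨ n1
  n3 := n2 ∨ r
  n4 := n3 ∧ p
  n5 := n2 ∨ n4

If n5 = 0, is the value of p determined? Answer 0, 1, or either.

0

n5 = n2 ∨ n4 must be 0, so both n2 = 0 and n4 = 0.
Every assignment with n5 = 0 has p = 0; there are 1 such assignment(s).
  p=0, q=0, r=1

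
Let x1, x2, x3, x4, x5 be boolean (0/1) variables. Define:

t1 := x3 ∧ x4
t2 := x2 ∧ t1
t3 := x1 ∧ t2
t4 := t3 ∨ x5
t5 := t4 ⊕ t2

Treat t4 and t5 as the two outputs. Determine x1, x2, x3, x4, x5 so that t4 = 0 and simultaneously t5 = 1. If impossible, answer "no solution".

Check with x1=0, x2=1, x3=1, x4=1, x5=0:
t1 = x3 ∧ x4 = 1 ∧ 1 = 1
t2 = x2 ∧ t1 = 1 ∧ 1 = 1
t3 = x1 ∧ t2 = 0 ∧ 1 = 0
t4 = t3 ∨ x5 = 0 ∨ 0 = 0
t5 = t4 ⊕ t2 = 0 ⊕ 1 = 1
So t4 = 0 and t5 = 1.

x1=0, x2=1, x3=1, x4=1, x5=0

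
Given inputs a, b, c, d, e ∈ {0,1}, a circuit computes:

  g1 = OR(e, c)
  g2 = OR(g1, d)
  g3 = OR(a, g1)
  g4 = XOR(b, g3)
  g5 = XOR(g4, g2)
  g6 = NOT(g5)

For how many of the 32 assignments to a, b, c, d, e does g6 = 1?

g6 = NOT(g5) must be 1, so g5 = 0.
Enumerating the 32 input combinations, 16 give g6 = 1 and 16 give g6 = 0.

16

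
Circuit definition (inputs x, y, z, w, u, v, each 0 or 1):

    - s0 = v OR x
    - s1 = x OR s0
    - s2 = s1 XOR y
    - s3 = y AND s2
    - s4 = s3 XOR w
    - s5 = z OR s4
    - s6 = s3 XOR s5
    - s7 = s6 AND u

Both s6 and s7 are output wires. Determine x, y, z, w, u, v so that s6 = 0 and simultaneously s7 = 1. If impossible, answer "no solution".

no solution exists

Across all 64 input combinations, none give both s6 = 0 and s7 = 1.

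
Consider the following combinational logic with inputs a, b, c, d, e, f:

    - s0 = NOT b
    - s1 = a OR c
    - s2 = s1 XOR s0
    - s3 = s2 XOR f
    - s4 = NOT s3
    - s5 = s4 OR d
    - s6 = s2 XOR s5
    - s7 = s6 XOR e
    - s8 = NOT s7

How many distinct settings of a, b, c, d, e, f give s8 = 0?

32

s8 = NOT s7 must be 0, so s7 = 1.
s7 = s6 XOR e must be 1, so s6 and e differ.
Enumerating the 64 input combinations, 32 give s8 = 0 and 32 give s8 = 1.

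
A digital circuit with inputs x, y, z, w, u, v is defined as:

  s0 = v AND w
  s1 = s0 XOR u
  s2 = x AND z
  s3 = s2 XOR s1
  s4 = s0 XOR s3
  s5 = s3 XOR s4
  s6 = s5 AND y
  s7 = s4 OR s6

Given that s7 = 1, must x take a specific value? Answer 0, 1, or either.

either

Both values of x occur among assignments with s7 = 1:
  x=0: x=0, y=0, z=0, w=0, u=1, v=0
  x=1: x=1, y=0, z=0, w=0, u=1, v=0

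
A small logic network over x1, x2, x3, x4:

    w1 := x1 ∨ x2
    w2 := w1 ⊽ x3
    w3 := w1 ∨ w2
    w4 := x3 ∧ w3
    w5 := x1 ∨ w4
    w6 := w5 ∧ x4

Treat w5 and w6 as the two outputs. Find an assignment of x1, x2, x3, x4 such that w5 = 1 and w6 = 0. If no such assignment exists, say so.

Check with x1=1, x2=0, x3=0, x4=0:
w1 = x1 ∨ x2 = 1 ∨ 0 = 1
w2 = w1 ⊽ x3 = 1 ⊽ 0 = 0
w3 = w1 ∨ w2 = 1 ∨ 0 = 1
w4 = x3 ∧ w3 = 0 ∧ 1 = 0
w5 = x1 ∨ w4 = 1 ∨ 0 = 1
w6 = w5 ∧ x4 = 1 ∧ 0 = 0
So w5 = 1 and w6 = 0.

x1=1, x2=0, x3=0, x4=0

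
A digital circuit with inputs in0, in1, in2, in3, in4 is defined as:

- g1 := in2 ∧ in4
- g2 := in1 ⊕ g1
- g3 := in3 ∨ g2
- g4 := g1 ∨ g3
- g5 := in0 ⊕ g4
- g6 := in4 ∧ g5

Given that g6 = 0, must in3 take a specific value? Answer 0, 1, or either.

Both values of in3 occur among assignments with g6 = 0:
  in3=0: in0=0, in1=0, in2=0, in3=0, in4=0
  in3=1: in0=0, in1=0, in2=0, in3=1, in4=0

either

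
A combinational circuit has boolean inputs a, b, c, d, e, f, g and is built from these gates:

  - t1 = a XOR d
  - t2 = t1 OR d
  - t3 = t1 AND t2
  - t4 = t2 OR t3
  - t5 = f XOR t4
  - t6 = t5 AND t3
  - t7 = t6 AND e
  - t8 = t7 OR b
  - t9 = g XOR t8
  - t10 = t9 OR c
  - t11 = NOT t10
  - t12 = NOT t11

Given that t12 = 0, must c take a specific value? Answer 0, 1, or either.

t12 = NOT t11 must be 0, so t11 = 1.
t11 = NOT t10 must be 1, so t10 = 0.
Every assignment with t12 = 0 has c = 0; there are 32 such assignment(s).

0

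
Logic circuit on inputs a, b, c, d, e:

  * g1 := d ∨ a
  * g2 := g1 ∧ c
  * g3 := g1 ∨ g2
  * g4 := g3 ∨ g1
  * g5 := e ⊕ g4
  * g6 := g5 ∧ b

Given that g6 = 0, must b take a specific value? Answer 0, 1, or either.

either

Both values of b occur among assignments with g6 = 0:
  b=0: a=0, b=0, c=0, d=0, e=0
  b=1: a=0, b=1, c=0, d=0, e=0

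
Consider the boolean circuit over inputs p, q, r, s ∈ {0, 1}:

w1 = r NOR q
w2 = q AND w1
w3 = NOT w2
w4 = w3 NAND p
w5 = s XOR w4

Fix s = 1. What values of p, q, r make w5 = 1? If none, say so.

w5 = s XOR w4 must be 1, so s and w4 differ.
Check with s = 1 and p=1, q=0, r=1:
w1 = r NOR q = 1 NOR 0 = 0
w2 = q AND w1 = 0 AND 0 = 0
w3 = NOT w2 = NOT 0 = 1
w4 = w3 NAND p = 1 NAND 1 = 0
w5 = s XOR w4 = 1 XOR 0 = 1
So w5 = 1.

p=1 q=0 r=1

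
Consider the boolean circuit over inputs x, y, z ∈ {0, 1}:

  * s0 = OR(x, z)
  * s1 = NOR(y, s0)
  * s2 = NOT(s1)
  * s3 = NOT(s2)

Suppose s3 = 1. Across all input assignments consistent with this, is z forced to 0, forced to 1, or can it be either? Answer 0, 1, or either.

0

s3 = NOT(s2) must be 1, so s2 = 0.
s2 = NOT(s1) must be 0, so s1 = 1.
Every assignment with s3 = 1 has z = 0; there are 1 such assignment(s).
  x=0, y=0, z=0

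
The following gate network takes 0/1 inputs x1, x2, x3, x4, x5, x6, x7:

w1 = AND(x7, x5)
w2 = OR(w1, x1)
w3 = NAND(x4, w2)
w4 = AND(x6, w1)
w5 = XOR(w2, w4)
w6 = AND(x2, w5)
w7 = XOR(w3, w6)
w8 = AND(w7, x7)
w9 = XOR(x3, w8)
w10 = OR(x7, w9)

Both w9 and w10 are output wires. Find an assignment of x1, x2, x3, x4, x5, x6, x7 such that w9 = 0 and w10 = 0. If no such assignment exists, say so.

x1=1, x2=0, x3=0, x4=0, x5=1, x6=0, x7=0

Check with x1=1, x2=0, x3=0, x4=0, x5=1, x6=0, x7=0:
w1 = AND(x7, x5) = AND(0, 1) = 0
w2 = OR(w1, x1) = OR(0, 1) = 1
w3 = NAND(x4, w2) = NAND(0, 1) = 1
w4 = AND(x6, w1) = AND(0, 0) = 0
w5 = XOR(w2, w4) = XOR(1, 0) = 1
w6 = AND(x2, w5) = AND(0, 1) = 0
w7 = XOR(w3, w6) = XOR(1, 0) = 1
w8 = AND(w7, x7) = AND(1, 0) = 0
w9 = XOR(x3, w8) = XOR(0, 0) = 0
w10 = OR(x7, w9) = OR(0, 0) = 0
So w9 = 0 and w10 = 0.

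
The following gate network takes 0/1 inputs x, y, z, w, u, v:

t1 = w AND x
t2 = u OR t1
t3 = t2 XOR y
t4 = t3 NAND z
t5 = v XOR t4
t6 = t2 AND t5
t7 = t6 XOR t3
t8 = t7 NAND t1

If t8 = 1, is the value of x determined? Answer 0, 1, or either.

Both values of x occur among assignments with t8 = 1:
  x=0: x=0, y=0, z=0, w=0, u=0, v=0
  x=1: x=1, y=0, z=0, w=0, u=0, v=0

either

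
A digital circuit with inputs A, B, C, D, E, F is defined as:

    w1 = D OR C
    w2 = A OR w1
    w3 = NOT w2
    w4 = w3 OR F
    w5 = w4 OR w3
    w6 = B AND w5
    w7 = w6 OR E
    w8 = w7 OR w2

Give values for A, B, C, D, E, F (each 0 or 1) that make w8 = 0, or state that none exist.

A=0, B=0, C=0, D=0, E=0, F=1

Check with A=0, B=0, C=0, D=0, E=0, F=1:
w1 = D OR C = 0 OR 0 = 0
w2 = A OR w1 = 0 OR 0 = 0
w3 = NOT w2 = NOT 0 = 1
w4 = w3 OR F = 1 OR 1 = 1
w5 = w4 OR w3 = 1 OR 1 = 1
w6 = B AND w5 = 0 AND 1 = 0
w7 = w6 OR E = 0 OR 0 = 0
w8 = w7 OR w2 = 0 OR 0 = 0
So w8 = 0 as required.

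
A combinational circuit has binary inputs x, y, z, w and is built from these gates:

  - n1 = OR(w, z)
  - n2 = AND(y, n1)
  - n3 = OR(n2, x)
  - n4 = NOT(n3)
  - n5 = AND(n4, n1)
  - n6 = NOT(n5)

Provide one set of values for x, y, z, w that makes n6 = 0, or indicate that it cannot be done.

n6 = NOT(n5) must be 0, so n5 = 1.
Check with x=0 y=0 z=1 w=0:
n1 = OR(w, z) = OR(0, 1) = 1
n2 = AND(y, n1) = AND(0, 1) = 0
n3 = OR(n2, x) = OR(0, 0) = 0
n4 = NOT(n3) = NOT 0 = 1
n5 = AND(n4, n1) = AND(1, 1) = 1
n6 = NOT(n5) = NOT 1 = 0
So n6 = 0 as required.

x=0 y=0 z=1 w=0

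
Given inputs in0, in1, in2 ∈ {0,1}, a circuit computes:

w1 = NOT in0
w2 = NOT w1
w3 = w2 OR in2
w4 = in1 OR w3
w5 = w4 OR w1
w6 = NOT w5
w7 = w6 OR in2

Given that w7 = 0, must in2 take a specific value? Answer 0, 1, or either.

w7 = w6 OR in2 must be 0, so both w6 = 0 and in2 = 0.
w6 = NOT w5 must be 0, so w5 = 1.
Every assignment with w7 = 0 has in2 = 0; there are 4 such assignment(s).
  in0=0, in1=0, in2=0
  in0=0, in1=1, in2=0
  in0=1, in1=0, in2=0
  in0=1, in1=1, in2=0

0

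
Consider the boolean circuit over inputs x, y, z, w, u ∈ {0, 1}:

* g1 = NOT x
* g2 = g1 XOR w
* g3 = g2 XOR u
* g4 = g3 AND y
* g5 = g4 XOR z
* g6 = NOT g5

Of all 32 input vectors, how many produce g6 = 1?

16

g6 = NOT g5 must be 1, so g5 = 0.
Enumerating the 32 input combinations, 16 give g6 = 1 and 16 give g6 = 0.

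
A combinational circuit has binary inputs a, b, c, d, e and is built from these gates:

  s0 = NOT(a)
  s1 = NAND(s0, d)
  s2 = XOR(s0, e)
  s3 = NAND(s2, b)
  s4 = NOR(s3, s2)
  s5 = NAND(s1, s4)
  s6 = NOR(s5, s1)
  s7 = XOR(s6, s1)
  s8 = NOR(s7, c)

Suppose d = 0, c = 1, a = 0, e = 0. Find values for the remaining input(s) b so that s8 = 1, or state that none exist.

With d = 0, c = 1, a = 0, e = 0 fixed, none of the 2 settings of b give s8 = 1.
For example, with b=0:
s0 = NOT(a) = NOT 0 = 1
s1 = NAND(s0, d) = NAND(1, 0) = 1
s2 = XOR(s0, e) = XOR(1, 0) = 1
s3 = NAND(s2, b) = NAND(1, 0) = 1
s4 = NOR(s3, s2) = NOR(1, 1) = 0
s5 = NAND(s1, s4) = NAND(1, 0) = 1
s6 = NOR(s5, s1) = NOR(1, 1) = 0
s7 = XOR(s6, s1) = XOR(0, 1) = 1
s8 = NOR(s7, c) = NOR(1, 1) = 0
giving s8 = 0 ≠ 1.

no solution exists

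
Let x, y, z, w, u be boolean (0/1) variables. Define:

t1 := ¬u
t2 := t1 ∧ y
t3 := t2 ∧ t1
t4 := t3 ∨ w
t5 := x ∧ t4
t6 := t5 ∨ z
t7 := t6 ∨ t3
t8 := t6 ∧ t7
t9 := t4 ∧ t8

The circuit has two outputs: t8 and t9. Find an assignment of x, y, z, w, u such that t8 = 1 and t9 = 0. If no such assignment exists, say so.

Check with x=0, y=0, z=1, w=0, u=0:
t1 = ¬u = ¬0 = 1
t2 = t1 ∧ y = 1 ∧ 0 = 0
t3 = t2 ∧ t1 = 0 ∧ 1 = 0
t4 = t3 ∨ w = 0 ∨ 0 = 0
t5 = x ∧ t4 = 0 ∧ 0 = 0
t6 = t5 ∨ z = 0 ∨ 1 = 1
t7 = t6 ∨ t3 = 1 ∨ 0 = 1
t8 = t6 ∧ t7 = 1 ∧ 1 = 1
t9 = t4 ∧ t8 = 0 ∧ 1 = 0
So t8 = 1 and t9 = 0.

x=0, y=0, z=1, w=0, u=0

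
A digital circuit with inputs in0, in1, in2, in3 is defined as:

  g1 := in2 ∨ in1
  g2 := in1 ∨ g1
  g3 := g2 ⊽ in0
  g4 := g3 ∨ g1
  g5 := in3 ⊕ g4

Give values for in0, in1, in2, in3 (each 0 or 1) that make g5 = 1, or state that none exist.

in0=1, in1=1, in2=1, in3=0

g5 = in3 ⊕ g4 must be 1, so in3 and g4 differ.
Check with in0=1, in1=1, in2=1, in3=0:
g1 = in2 ∨ in1 = 1 ∨ 1 = 1
g2 = in1 ∨ g1 = 1 ∨ 1 = 1
g3 = g2 ⊽ in0 = 1 ⊽ 1 = 0
g4 = g3 ∨ g1 = 0 ∨ 1 = 1
g5 = in3 ⊕ g4 = 0 ⊕ 1 = 1
So g5 = 1 as required.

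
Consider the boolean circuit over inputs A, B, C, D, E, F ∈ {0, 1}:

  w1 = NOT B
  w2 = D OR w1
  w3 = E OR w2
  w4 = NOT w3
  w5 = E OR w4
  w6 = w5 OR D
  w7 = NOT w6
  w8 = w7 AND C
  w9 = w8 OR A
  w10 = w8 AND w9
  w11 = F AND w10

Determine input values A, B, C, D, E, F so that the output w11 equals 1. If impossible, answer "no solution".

A=1 B=0 C=1 D=0 E=0 F=1

w11 = F AND w10 must be 1, so both F = 1 and w10 = 1.
Check with A=1 B=0 C=1 D=0 E=0 F=1:
w1 = NOT B = NOT 0 = 1
w2 = D OR w1 = 0 OR 1 = 1
w3 = E OR w2 = 0 OR 1 = 1
w4 = NOT w3 = NOT 1 = 0
w5 = E OR w4 = 0 OR 0 = 0
w6 = w5 OR D = 0 OR 0 = 0
w7 = NOT w6 = NOT 0 = 1
w8 = w7 AND C = 1 AND 1 = 1
w9 = w8 OR A = 1 OR 1 = 1
w10 = w8 AND w9 = 1 AND 1 = 1
w11 = F AND w10 = 1 AND 1 = 1
So w11 = 1 as required.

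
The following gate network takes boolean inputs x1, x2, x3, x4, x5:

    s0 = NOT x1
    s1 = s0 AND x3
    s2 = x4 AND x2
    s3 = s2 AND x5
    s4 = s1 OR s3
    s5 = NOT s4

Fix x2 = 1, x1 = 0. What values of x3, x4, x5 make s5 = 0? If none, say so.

s5 = NOT s4 must be 0, so s4 = 1.
Check with x2 = 1, x1 = 0 and x3=1, x4=0, x5=1:
s0 = NOT x1 = NOT 0 = 1
s1 = s0 AND x3 = 1 AND 1 = 1
s2 = x4 AND x2 = 0 AND 1 = 0
s3 = s2 AND x5 = 0 AND 1 = 0
s4 = s1 OR s3 = 1 OR 0 = 1
s5 = NOT s4 = NOT 1 = 0
So s5 = 0.

x3=1 x4=0 x5=1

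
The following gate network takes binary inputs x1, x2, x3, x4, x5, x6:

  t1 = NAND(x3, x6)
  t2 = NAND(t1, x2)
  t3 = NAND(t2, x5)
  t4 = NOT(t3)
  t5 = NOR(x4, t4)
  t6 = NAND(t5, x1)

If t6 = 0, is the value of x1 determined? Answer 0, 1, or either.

t6 = NAND(t5, x1) must be 0, so both t5 = 1 and x1 = 1.
t5 = NOR(x4, t4) must be 1, so both x4 = 0 and t4 = 0.
Every assignment with t6 = 0 has x1 = 1; there are 11 such assignment(s).

1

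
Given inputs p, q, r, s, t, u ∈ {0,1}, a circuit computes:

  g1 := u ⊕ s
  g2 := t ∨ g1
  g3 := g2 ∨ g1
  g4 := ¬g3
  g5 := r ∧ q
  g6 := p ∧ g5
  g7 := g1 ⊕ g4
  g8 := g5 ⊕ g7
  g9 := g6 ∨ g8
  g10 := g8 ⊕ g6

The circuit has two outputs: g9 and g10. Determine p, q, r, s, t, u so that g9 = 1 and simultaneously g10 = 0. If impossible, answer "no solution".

p=1, q=1, r=1, s=0, t=1, u=0

Check with p=1, q=1, r=1, s=0, t=1, u=0:
g1 = u ⊕ s = 0 ⊕ 0 = 0
g2 = t ∨ g1 = 1 ∨ 0 = 1
g3 = g2 ∨ g1 = 1 ∨ 0 = 1
g4 = ¬g3 = ¬1 = 0
g5 = r ∧ q = 1 ∧ 1 = 1
g6 = p ∧ g5 = 1 ∧ 1 = 1
g7 = g1 ⊕ g4 = 0 ⊕ 0 = 0
g8 = g5 ⊕ g7 = 1 ⊕ 0 = 1
g9 = g6 ∨ g8 = 1 ∨ 1 = 1
g10 = g8 ⊕ g6 = 1 ⊕ 1 = 0
So g9 = 1 and g10 = 0.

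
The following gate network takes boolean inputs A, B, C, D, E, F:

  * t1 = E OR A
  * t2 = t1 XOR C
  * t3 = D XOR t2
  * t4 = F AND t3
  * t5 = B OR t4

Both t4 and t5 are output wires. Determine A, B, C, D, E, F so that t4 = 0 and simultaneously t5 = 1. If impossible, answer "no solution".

Check with A=0, B=1, C=1, D=0, E=1, F=1:
t1 = E OR A = 1 OR 0 = 1
t2 = t1 XOR C = 1 XOR 1 = 0
t3 = D XOR t2 = 0 XOR 0 = 0
t4 = F AND t3 = 1 AND 0 = 0
t5 = B OR t4 = 1 OR 0 = 1
So t4 = 0 and t5 = 1.

A=0, B=1, C=1, D=0, E=1, F=1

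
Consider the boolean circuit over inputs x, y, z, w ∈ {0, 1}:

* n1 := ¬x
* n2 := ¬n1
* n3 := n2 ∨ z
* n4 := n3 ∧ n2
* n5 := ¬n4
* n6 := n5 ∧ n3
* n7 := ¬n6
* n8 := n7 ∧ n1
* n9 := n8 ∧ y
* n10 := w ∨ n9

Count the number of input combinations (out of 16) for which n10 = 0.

7

n10 = w ∨ n9 must be 0, so both w = 0 and n9 = 0.
Enumerating the 16 input combinations, 7 give n10 = 0 and 9 give n10 = 1.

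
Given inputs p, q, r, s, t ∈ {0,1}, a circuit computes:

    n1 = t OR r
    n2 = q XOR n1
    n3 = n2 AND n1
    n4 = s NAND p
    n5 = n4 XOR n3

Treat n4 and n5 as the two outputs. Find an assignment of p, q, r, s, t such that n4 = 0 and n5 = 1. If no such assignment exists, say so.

p=1 q=0 r=0 s=1 t=1

Check with p=1 q=0 r=0 s=1 t=1:
n1 = t OR r = 1 OR 0 = 1
n2 = q XOR n1 = 0 XOR 1 = 1
n3 = n2 AND n1 = 1 AND 1 = 1
n4 = s NAND p = 1 NAND 1 = 0
n5 = n4 XOR n3 = 0 XOR 1 = 1
So n4 = 0 and n5 = 1.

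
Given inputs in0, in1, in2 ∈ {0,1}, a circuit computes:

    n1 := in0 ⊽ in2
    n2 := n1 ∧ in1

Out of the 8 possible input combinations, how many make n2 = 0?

n2 = n1 ∧ in1 must be 0, so at least one of n1, in1 is 0.
Enumerating the 8 input combinations, 7 give n2 = 0 and 1 give n2 = 1.

7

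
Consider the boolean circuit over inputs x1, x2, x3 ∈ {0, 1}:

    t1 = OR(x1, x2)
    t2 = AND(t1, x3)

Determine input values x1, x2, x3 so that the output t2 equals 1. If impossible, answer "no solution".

t2 = AND(t1, x3) must be 1, so both t1 = 1 and x3 = 1.
Check with x1=0, x2=1, x3=1:
t1 = OR(x1, x2) = OR(0, 1) = 1
t2 = AND(t1, x3) = AND(1, 1) = 1
So t2 = 1 as required.

x1=0, x2=1, x3=1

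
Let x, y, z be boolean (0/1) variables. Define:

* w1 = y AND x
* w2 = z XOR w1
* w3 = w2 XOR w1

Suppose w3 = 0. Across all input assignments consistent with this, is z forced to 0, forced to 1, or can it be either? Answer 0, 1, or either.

w3 = w2 XOR w1 must be 0, so w2 and w1 are equal.
Every assignment with w3 = 0 has z = 0; there are 4 such assignment(s).
  x=0, y=0, z=0
  x=0, y=1, z=0
  x=1, y=0, z=0
  x=1, y=1, z=0

0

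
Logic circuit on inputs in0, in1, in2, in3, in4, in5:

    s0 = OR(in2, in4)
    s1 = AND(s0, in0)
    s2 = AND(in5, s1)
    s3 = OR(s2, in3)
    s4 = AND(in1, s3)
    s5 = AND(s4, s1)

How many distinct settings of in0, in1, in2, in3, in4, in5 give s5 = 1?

9

s5 = AND(s4, s1) must be 1, so both s4 = 1 and s1 = 1.
s4 = AND(in1, s3) must be 1, so both in1 = 1 and s3 = 1.
Enumerating the 64 input combinations, 9 give s5 = 1 and 55 give s5 = 0.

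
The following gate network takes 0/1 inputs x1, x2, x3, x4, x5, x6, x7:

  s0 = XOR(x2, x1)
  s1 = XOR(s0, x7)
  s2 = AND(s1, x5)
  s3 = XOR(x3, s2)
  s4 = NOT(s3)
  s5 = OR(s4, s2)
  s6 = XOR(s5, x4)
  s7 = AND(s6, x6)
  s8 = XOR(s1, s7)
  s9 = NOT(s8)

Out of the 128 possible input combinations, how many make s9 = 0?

64

s9 = NOT(s8) must be 0, so s8 = 1.
s8 = XOR(s1, s7) must be 1, so s1 and s7 differ.
Enumerating the 128 input combinations, 64 give s9 = 0 and 64 give s9 = 1.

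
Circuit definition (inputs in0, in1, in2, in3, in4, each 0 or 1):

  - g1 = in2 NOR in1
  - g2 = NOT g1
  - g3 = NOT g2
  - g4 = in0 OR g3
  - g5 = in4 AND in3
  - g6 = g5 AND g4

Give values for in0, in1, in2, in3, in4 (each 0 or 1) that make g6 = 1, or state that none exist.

g6 = g5 AND g4 must be 1, so both g5 = 1 and g4 = 1.
g5 = in4 AND in3 must be 1, so both in4 = 1 and in3 = 1.
Check with in0=1, in1=1, in2=0, in3=1, in4=1:
g1 = in2 NOR in1 = 0 NOR 1 = 0
g2 = NOT g1 = NOT 0 = 1
g3 = NOT g2 = NOT 1 = 0
g4 = in0 OR g3 = 1 OR 0 = 1
g5 = in4 AND in3 = 1 AND 1 = 1
g6 = g5 AND g4 = 1 AND 1 = 1
So g6 = 1 as required.

in0=1, in1=1, in2=0, in3=1, in4=1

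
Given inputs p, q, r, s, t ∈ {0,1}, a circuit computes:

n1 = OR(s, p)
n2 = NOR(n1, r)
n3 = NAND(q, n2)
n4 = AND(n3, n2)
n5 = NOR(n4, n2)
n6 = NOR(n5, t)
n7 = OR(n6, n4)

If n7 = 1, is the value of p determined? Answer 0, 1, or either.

0

n7 = OR(n6, n4) must be 1, so at least one of n6, n4 is 1.
Every assignment with n7 = 1 has p = 0; there are 3 such assignment(s).
  p=0, q=0, r=0, s=0, t=0
  p=0, q=0, r=0, s=0, t=1
  p=0, q=1, r=0, s=0, t=0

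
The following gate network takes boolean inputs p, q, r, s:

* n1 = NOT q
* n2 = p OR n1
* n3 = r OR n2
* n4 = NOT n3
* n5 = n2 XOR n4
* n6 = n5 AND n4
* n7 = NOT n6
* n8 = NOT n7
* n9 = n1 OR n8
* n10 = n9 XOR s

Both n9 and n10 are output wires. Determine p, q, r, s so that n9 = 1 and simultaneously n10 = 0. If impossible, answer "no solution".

p=1 q=0 r=0 s=1

Check with p=1 q=0 r=0 s=1:
n1 = NOT q = NOT 0 = 1
n2 = p OR n1 = 1 OR 1 = 1
n3 = r OR n2 = 0 OR 1 = 1
n4 = NOT n3 = NOT 1 = 0
n5 = n2 XOR n4 = 1 XOR 0 = 1
n6 = n5 AND n4 = 1 AND 0 = 0
n7 = NOT n6 = NOT 0 = 1
n8 = NOT n7 = NOT 1 = 0
n9 = n1 OR n8 = 1 OR 0 = 1
n10 = n9 XOR s = 1 XOR 1 = 0
So n9 = 1 and n10 = 0.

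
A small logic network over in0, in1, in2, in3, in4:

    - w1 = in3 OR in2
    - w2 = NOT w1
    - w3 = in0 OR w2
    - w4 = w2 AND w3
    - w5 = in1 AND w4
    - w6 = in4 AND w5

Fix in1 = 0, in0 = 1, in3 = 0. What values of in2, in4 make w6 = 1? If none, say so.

With in1 = 0, in0 = 1, in3 = 0 fixed, none of the 4 settings of in2, in4 give w6 = 1.
For example, with in2=0, in4=0:
w1 = in3 OR in2 = 0 OR 0 = 0
w2 = NOT w1 = NOT 0 = 1
w3 = in0 OR w2 = 1 OR 1 = 1
w4 = w2 AND w3 = 1 AND 1 = 1
w5 = in1 AND w4 = 0 AND 1 = 0
w6 = in4 AND w5 = 0 AND 0 = 0
giving w6 = 0 ≠ 1.

no solution exists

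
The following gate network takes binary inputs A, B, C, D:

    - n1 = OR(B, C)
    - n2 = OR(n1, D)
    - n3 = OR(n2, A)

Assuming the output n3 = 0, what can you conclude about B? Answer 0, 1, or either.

0

n3 = OR(n2, A) must be 0, so both n2 = 0 and A = 0.
n2 = OR(n1, D) must be 0, so both n1 = 0 and D = 0.
n1 = OR(B, C) must be 0, so both B = 0 and C = 0.
Every assignment with n3 = 0 has B = 0; there are 1 such assignment(s).
  A=0, B=0, C=0, D=0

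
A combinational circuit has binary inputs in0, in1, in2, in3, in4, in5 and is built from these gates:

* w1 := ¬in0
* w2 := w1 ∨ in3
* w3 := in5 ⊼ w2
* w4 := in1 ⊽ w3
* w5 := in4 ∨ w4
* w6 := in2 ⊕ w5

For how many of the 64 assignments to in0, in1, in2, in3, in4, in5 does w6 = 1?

w6 = in2 ⊕ w5 must be 1, so in2 and w5 differ.
Enumerating the 64 input combinations, 32 give w6 = 1 and 32 give w6 = 0.

32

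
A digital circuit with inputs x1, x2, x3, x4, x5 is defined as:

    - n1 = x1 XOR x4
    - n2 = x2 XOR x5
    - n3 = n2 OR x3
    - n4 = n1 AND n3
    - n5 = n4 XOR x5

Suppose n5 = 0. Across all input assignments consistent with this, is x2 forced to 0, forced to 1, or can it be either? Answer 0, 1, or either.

either

Both values of x2 occur among assignments with n5 = 0:
  x2=0: x1=0, x2=0, x3=0, x4=0, x5=0
  x2=1: x1=0, x2=1, x3=0, x4=0, x5=0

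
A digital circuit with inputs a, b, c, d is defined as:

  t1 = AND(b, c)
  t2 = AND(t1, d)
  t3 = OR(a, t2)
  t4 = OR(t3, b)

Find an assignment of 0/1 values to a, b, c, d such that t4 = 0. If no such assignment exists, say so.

a=0 b=0 c=1 d=1

t4 = OR(t3, b) must be 0, so both t3 = 0 and b = 0.
t3 = OR(a, t2) must be 0, so both a = 0 and t2 = 0.
Check with a=0 b=0 c=1 d=1:
t1 = AND(b, c) = AND(0, 1) = 0
t2 = AND(t1, d) = AND(0, 1) = 0
t3 = OR(a, t2) = OR(0, 0) = 0
t4 = OR(t3, b) = OR(0, 0) = 0
So t4 = 0 as required.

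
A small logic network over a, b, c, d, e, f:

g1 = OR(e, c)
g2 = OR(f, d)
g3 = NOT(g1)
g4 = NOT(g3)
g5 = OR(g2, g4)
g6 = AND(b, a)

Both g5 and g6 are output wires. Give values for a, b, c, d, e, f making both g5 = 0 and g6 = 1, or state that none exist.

Check with a=1, b=1, c=0, d=0, e=0, f=0:
g1 = OR(e, c) = OR(0, 0) = 0
g2 = OR(f, d) = OR(0, 0) = 0
g3 = NOT(g1) = NOT 0 = 1
g4 = NOT(g3) = NOT 1 = 0
g5 = OR(g2, g4) = OR(0, 0) = 0
g6 = AND(b, a) = AND(1, 1) = 1
So g5 = 0 and g6 = 1.

a=1, b=1, c=0, d=0, e=0, f=0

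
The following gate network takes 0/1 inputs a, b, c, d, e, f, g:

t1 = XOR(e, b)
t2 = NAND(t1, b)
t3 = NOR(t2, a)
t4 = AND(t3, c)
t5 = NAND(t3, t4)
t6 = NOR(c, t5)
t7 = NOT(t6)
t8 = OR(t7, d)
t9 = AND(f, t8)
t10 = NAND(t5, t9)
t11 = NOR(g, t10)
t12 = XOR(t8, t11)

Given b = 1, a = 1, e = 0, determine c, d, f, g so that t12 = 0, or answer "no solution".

t12 = XOR(t8, t11) must be 0, so t8 and t11 are equal.
Check with b = 1, a = 1, e = 0 and c=0, d=0, f=1, g=0:
t1 = XOR(e, b) = XOR(0, 1) = 1
t2 = NAND(t1, b) = NAND(1, 1) = 0
t3 = NOR(t2, a) = NOR(0, 1) = 0
t4 = AND(t3, c) = AND(0, 0) = 0
t5 = NAND(t3, t4) = NAND(0, 0) = 1
t6 = NOR(c, t5) = NOR(0, 1) = 0
t7 = NOT(t6) = NOT 0 = 1
t8 = OR(t7, d) = OR(1, 0) = 1
t9 = AND(f, t8) = AND(1, 1) = 1
t10 = NAND(t5, t9) = NAND(1, 1) = 0
t11 = NOR(g, t10) = NOR(0, 0) = 1
t12 = XOR(t8, t11) = XOR(1, 1) = 0
So t12 = 0.

c=0 d=0 f=1 g=0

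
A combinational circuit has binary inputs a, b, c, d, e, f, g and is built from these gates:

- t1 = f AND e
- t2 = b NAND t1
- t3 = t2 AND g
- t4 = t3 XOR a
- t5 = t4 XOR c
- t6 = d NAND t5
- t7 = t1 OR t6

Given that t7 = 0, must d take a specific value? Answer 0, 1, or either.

1

t7 = t1 OR t6 must be 0, so both t1 = 0 and t6 = 0.
Every assignment with t7 = 0 has d = 1; there are 24 such assignment(s).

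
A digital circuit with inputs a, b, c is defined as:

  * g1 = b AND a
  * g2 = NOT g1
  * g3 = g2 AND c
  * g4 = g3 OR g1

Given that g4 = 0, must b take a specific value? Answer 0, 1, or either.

either

Both values of b occur among assignments with g4 = 0:
  b=0: a=0, b=0, c=0
  b=1: a=0, b=1, c=0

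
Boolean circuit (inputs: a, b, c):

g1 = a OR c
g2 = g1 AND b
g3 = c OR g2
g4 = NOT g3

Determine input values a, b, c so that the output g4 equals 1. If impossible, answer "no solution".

g4 = NOT g3 must be 1, so g3 = 0.
Check with a=1, b=0, c=0:
g1 = a OR c = 1 OR 0 = 1
g2 = g1 AND b = 1 AND 0 = 0
g3 = c OR g2 = 0 OR 0 = 0
g4 = NOT g3 = NOT 0 = 1
So g4 = 1 as required.

a=1, b=0, c=0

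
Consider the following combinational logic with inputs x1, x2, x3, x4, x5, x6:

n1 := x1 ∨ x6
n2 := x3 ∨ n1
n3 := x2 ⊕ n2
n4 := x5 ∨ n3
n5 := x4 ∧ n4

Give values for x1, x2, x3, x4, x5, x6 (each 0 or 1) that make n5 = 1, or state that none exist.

n5 = x4 ∧ n4 must be 1, so both x4 = 1 and n4 = 1.
n4 = x5 ∨ n3 must be 1, so at least one of x5, n3 is 1.
Check with x1=0, x2=1, x3=0, x4=1, x5=1, x6=0:
n1 = x1 ∨ x6 = 0 ∨ 0 = 0
n2 = x3 ∨ n1 = 0 ∨ 0 = 0
n3 = x2 ⊕ n2 = 1 ⊕ 0 = 1
n4 = x5 ∨ n3 = 1 ∨ 1 = 1
n5 = x4 ∧ n4 = 1 ∧ 1 = 1
So n5 = 1 as required.

x1=0, x2=1, x3=0, x4=1, x5=1, x6=0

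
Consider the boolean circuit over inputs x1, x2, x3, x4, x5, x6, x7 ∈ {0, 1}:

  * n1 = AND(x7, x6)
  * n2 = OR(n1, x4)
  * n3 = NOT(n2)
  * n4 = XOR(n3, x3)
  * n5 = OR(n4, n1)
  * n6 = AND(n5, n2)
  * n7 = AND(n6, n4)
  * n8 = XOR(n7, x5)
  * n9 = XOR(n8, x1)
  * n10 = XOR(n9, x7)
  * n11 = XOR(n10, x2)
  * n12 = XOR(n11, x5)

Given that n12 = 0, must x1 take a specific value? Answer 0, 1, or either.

either

Both values of x1 occur among assignments with n12 = 0:
  x1=0: x1=0, x2=0, x3=0, x4=0, x5=0, x6=0, x7=0
  x1=1: x1=1, x2=0, x3=0, x4=0, x5=0, x6=0, x7=1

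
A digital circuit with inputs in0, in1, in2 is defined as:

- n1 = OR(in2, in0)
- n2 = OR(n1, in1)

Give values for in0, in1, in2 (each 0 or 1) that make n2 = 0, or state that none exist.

Check with in0=0, in1=0, in2=0:
n1 = OR(in2, in0) = OR(0, 0) = 0
n2 = OR(n1, in1) = OR(0, 0) = 0
So n2 = 0 as required.

in0=0, in1=0, in2=0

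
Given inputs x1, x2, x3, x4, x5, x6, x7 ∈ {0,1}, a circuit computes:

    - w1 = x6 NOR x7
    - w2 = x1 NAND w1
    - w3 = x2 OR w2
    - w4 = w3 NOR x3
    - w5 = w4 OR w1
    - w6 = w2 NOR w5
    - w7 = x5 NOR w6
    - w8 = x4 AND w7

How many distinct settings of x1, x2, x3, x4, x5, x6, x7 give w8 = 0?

w8 = x4 AND w7 must be 0, so at least one of x4, w7 is 0.
Enumerating the 128 input combinations, 96 give w8 = 0 and 32 give w8 = 1.

96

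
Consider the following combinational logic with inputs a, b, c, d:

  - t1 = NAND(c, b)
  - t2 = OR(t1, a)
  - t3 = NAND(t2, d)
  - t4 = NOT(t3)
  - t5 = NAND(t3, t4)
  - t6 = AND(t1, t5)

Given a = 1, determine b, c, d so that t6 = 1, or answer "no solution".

t6 = AND(t1, t5) must be 1, so both t1 = 1 and t5 = 1.
Check with a = 1 and b=0, c=0, d=1:
t1 = NAND(c, b) = NAND(0, 0) = 1
t2 = OR(t1, a) = OR(1, 1) = 1
t3 = NAND(t2, d) = NAND(1, 1) = 0
t4 = NOT(t3) = NOT 0 = 1
t5 = NAND(t3, t4) = NAND(0, 1) = 1
t6 = AND(t1, t5) = AND(1, 1) = 1
So t6 = 1.

b=0, c=0, d=1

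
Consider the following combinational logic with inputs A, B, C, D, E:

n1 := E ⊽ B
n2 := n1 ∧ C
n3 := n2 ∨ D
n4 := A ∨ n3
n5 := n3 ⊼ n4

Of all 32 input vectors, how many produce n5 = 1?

n5 = n3 ⊼ n4 must be 1, so at least one of n3, n4 is 0.
Enumerating the 32 input combinations, 14 give n5 = 1 and 18 give n5 = 0.

14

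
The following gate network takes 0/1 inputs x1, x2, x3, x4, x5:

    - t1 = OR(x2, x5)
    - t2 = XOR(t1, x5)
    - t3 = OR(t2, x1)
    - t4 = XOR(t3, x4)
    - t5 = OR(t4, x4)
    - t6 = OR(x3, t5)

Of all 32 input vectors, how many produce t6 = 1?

t6 = OR(x3, t5) must be 1, so at least one of x3, t5 is 1.
Enumerating the 32 input combinations, 29 give t6 = 1 and 3 give t6 = 0.

29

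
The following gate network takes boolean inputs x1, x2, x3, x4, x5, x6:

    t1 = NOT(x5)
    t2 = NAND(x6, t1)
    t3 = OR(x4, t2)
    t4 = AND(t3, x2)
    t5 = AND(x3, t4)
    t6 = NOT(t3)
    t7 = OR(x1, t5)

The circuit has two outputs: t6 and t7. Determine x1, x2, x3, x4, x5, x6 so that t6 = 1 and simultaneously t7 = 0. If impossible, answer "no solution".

x1=0 x2=1 x3=1 x4=0 x5=0 x6=1

Check with x1=0 x2=1 x3=1 x4=0 x5=0 x6=1:
t1 = NOT(x5) = NOT 0 = 1
t2 = NAND(x6, t1) = NAND(1, 1) = 0
t3 = OR(x4, t2) = OR(0, 0) = 0
t4 = AND(t3, x2) = AND(0, 1) = 0
t5 = AND(x3, t4) = AND(1, 0) = 0
t6 = NOT(t3) = NOT 0 = 1
t7 = OR(x1, t5) = OR(0, 0) = 0
So t6 = 1 and t7 = 0.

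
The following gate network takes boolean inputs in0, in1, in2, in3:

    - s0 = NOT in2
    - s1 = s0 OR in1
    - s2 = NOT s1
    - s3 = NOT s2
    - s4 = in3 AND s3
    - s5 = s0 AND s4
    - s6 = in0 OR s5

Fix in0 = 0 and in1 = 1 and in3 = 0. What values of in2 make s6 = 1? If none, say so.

no solution exists

With in0 = 0 and in1 = 1 and in3 = 0 fixed, none of the 2 settings of in2 give s6 = 1.
For example, with in2=0:
s0 = NOT in2 = NOT 0 = 1
s1 = s0 OR in1 = 1 OR 1 = 1
s2 = NOT s1 = NOT 1 = 0
s3 = NOT s2 = NOT 0 = 1
s4 = in3 AND s3 = 0 AND 1 = 0
s5 = s0 AND s4 = 1 AND 0 = 0
s6 = in0 OR s5 = 0 OR 0 = 0
giving s6 = 0 ≠ 1.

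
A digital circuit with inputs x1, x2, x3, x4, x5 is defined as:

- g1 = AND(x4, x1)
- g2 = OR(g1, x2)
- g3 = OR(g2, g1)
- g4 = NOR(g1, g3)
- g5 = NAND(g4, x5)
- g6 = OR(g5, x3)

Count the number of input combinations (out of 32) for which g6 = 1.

g6 = OR(g5, x3) must be 1, so at least one of g5, x3 is 1.
Enumerating the 32 input combinations, 29 give g6 = 1 and 3 give g6 = 0.

29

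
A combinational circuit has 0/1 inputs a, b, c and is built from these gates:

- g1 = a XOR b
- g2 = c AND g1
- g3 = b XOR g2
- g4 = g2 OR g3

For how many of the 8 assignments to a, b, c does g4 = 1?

5

g4 = g2 OR g3 must be 1, so at least one of g2, g3 is 1.
Satisfying assignments:
  a=0, b=1, c=0
  a=0, b=1, c=1
  a=1, b=0, c=1
  a=1, b=1, c=0
  a=1, b=1, c=1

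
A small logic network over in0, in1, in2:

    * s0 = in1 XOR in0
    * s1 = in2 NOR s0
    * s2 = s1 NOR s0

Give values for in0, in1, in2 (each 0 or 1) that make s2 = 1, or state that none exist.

in0=1 in1=1 in2=1

s2 = s1 NOR s0 must be 1, so both s1 = 0 and s0 = 0.
s1 = in2 NOR s0 must be 0, so at least one of in2, s0 is 1.
s0 = in1 XOR in0 must be 0, so in1 and in0 are equal.
Check with in0=1 in1=1 in2=1:
s0 = in1 XOR in0 = 1 XOR 1 = 0
s1 = in2 NOR s0 = 1 NOR 0 = 0
s2 = s1 NOR s0 = 0 NOR 0 = 1
So s2 = 1 as required.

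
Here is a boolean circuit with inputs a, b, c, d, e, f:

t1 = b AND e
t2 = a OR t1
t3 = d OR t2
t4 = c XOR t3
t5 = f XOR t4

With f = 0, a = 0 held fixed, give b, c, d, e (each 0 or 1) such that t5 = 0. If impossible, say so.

t5 = f XOR t4 must be 0, so f and t4 are equal.
Check with f = 0, a = 0 and b=1, c=1, d=0, e=1:
t1 = b AND e = 1 AND 1 = 1
t2 = a OR t1 = 0 OR 1 = 1
t3 = d OR t2 = 0 OR 1 = 1
t4 = c XOR t3 = 1 XOR 1 = 0
t5 = f XOR t4 = 0 XOR 0 = 0
So t5 = 0.

b=1, c=1, d=0, e=1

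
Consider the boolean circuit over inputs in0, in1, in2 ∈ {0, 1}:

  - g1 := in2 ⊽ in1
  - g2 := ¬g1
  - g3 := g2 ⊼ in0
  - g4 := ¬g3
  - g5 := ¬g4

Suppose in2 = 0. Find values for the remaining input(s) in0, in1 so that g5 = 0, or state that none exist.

in0=1 in1=1

Check with in2 = 0 and in0=1, in1=1:
g1 = in2 ⊽ in1 = 0 ⊽ 1 = 0
g2 = ¬g1 = ¬0 = 1
g3 = g2 ⊼ in0 = 1 ⊼ 1 = 0
g4 = ¬g3 = ¬0 = 1
g5 = ¬g4 = ¬1 = 0
So g5 = 0.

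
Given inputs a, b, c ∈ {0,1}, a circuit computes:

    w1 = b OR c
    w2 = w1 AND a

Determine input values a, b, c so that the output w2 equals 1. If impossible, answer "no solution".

a=1, b=0, c=1

w2 = w1 AND a must be 1, so both w1 = 1 and a = 1.
Check with a=1, b=0, c=1:
w1 = b OR c = 0 OR 1 = 1
w2 = w1 AND a = 1 AND 1 = 1
So w2 = 1 as required.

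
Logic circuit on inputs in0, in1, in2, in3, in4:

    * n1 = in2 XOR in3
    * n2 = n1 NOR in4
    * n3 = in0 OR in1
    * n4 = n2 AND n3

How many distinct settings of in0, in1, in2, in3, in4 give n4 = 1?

6

n4 = n2 AND n3 must be 1, so both n2 = 1 and n3 = 1.
n2 = n1 NOR in4 must be 1, so both n1 = 0 and in4 = 0.
Enumerating the 32 input combinations, 6 give n4 = 1 and 26 give n4 = 0.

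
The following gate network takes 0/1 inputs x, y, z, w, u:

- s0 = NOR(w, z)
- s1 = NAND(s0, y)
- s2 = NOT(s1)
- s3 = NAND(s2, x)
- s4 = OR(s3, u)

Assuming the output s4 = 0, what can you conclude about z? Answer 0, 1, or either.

0

s4 = OR(s3, u) must be 0, so both s3 = 0 and u = 0.
s3 = NAND(s2, x) must be 0, so both s2 = 1 and x = 1.
Every assignment with s4 = 0 has z = 0; there are 1 such assignment(s).
  x=1, y=1, z=0, w=0, u=0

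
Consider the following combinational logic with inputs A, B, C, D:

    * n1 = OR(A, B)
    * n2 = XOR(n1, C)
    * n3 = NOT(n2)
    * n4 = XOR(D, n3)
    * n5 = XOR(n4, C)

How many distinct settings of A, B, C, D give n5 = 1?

n5 = XOR(n4, C) must be 1, so n4 and C differ.
Enumerating the 16 input combinations, 8 give n5 = 1 and 8 give n5 = 0.

8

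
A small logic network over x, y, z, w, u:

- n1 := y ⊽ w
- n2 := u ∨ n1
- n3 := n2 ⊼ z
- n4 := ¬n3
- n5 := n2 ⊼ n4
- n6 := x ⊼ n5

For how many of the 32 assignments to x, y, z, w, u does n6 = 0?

11

n6 = x ⊼ n5 must be 0, so both x = 1 and n5 = 1.
Enumerating the 32 input combinations, 11 give n6 = 0 and 21 give n6 = 1.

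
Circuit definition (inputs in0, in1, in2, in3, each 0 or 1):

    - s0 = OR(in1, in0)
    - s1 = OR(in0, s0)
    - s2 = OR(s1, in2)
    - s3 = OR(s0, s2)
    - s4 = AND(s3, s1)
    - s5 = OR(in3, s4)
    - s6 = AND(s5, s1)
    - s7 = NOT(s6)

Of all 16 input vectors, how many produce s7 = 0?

12

s7 = NOT(s6) must be 0, so s6 = 1.
s6 = AND(s5, s1) must be 1, so both s5 = 1 and s1 = 1.
s5 = OR(in3, s4) must be 1, so at least one of in3, s4 is 1.
Enumerating the 16 input combinations, 12 give s7 = 0 and 4 give s7 = 1.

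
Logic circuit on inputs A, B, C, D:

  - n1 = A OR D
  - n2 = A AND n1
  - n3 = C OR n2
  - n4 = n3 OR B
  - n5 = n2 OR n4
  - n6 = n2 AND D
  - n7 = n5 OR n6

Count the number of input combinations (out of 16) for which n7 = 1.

n7 = n5 OR n6 must be 1, so at least one of n5, n6 is 1.
Enumerating the 16 input combinations, 14 give n7 = 1 and 2 give n7 = 0.

14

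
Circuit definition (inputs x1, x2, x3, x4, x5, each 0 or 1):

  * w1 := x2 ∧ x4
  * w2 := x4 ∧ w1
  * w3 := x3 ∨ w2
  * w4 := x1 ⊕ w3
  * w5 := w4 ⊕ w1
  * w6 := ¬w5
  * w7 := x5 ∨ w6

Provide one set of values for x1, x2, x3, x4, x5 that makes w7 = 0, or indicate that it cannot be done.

x1=0, x2=1, x3=1, x4=0, x5=0

w7 = x5 ∨ w6 must be 0, so both x5 = 0 and w6 = 0.
w6 = ¬w5 must be 0, so w5 = 1.
w5 = w4 ⊕ w1 must be 1, so w4 and w1 differ.
Check with x1=0, x2=1, x3=1, x4=0, x5=0:
w1 = x2 ∧ x4 = 1 ∧ 0 = 0
w2 = x4 ∧ w1 = 0 ∧ 0 = 0
w3 = x3 ∨ w2 = 1 ∨ 0 = 1
w4 = x1 ⊕ w3 = 0 ⊕ 1 = 1
w5 = w4 ⊕ w1 = 1 ⊕ 0 = 1
w6 = ¬w5 = ¬1 = 0
w7 = x5 ∨ w6 = 0 ∨ 0 = 0
So w7 = 0 as required.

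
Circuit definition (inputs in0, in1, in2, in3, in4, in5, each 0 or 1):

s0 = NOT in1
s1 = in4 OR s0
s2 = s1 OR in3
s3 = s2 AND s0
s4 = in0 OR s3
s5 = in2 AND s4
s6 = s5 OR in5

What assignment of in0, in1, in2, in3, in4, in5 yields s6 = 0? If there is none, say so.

in0=0 in1=1 in2=0 in3=1 in4=1 in5=0

s6 = s5 OR in5 must be 0, so both s5 = 0 and in5 = 0.
s5 = in2 AND s4 must be 0, so at least one of in2, s4 is 0.
Check with in0=0 in1=1 in2=0 in3=1 in4=1 in5=0:
s0 = NOT in1 = NOT 1 = 0
s1 = in4 OR s0 = 1 OR 0 = 1
s2 = s1 OR in3 = 1 OR 1 = 1
s3 = s2 AND s0 = 1 AND 0 = 0
s4 = in0 OR s3 = 0 OR 0 = 0
s5 = in2 AND s4 = 0 AND 0 = 0
s6 = s5 OR in5 = 0 OR 0 = 0
So s6 = 0 as required.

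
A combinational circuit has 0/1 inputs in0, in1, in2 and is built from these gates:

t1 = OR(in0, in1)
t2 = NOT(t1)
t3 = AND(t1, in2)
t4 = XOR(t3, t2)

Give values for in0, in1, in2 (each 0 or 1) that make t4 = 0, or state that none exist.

in0=1 in1=0 in2=0

t4 = XOR(t3, t2) must be 0, so t3 and t2 are equal.
Check with in0=1 in1=0 in2=0:
t1 = OR(in0, in1) = OR(1, 0) = 1
t2 = NOT(t1) = NOT 1 = 0
t3 = AND(t1, in2) = AND(1, 0) = 0
t4 = XOR(t3, t2) = XOR(0, 0) = 0
So t4 = 0 as required.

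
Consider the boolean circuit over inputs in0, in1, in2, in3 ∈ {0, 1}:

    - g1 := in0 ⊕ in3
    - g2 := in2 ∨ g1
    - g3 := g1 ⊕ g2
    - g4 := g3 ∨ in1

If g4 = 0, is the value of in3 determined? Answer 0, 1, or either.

either

Both values of in3 occur among assignments with g4 = 0:
  in3=0: in0=0, in1=0, in2=0, in3=0
  in3=1: in0=0, in1=0, in2=0, in3=1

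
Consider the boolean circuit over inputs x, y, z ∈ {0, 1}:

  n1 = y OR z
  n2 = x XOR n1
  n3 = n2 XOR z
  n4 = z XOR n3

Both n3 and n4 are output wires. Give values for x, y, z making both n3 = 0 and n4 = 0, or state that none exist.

x=0, y=0, z=0

Check with x=0, y=0, z=0:
n1 = y OR z = 0 OR 0 = 0
n2 = x XOR n1 = 0 XOR 0 = 0
n3 = n2 XOR z = 0 XOR 0 = 0
n4 = z XOR n3 = 0 XOR 0 = 0
So n3 = 0 and n4 = 0.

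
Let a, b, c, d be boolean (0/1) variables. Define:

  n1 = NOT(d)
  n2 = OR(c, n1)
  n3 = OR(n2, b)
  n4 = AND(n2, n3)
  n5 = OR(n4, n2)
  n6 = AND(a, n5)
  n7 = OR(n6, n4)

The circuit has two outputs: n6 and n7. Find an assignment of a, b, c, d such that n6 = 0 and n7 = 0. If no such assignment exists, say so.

a=0 b=1 c=0 d=1

Check with a=0 b=1 c=0 d=1:
n1 = NOT(d) = NOT 1 = 0
n2 = OR(c, n1) = OR(0, 0) = 0
n3 = OR(n2, b) = OR(0, 1) = 1
n4 = AND(n2, n3) = AND(0, 1) = 0
n5 = OR(n4, n2) = OR(0, 0) = 0
n6 = AND(a, n5) = AND(0, 0) = 0
n7 = OR(n6, n4) = OR(0, 0) = 0
So n6 = 0 and n7 = 0.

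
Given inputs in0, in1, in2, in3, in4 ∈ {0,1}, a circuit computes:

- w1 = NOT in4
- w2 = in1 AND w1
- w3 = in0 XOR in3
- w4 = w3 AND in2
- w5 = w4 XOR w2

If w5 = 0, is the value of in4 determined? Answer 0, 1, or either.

Both values of in4 occur among assignments with w5 = 0:
  in4=0: in0=0, in1=0, in2=0, in3=0, in4=0
  in4=1: in0=0, in1=0, in2=0, in3=0, in4=1

either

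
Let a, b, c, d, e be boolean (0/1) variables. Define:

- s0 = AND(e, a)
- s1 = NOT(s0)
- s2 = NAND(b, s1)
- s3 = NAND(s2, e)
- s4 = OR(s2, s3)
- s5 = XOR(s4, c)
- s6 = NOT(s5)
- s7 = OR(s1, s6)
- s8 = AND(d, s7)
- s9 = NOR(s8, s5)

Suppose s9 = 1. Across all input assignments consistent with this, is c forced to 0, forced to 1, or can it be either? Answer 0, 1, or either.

1

s9 = NOR(s8, s5) must be 1, so both s8 = 0 and s5 = 0.
s8 = AND(d, s7) must be 0, so at least one of d, s7 is 0.
s5 = XOR(s4, c) must be 0, so s4 and c are equal.
Every assignment with s9 = 1 has c = 1; there are 8 such assignment(s).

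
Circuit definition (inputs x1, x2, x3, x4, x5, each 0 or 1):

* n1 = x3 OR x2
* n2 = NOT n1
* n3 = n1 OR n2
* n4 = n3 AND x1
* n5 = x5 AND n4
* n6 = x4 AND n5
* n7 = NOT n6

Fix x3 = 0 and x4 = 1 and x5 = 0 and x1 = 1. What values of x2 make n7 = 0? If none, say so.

no solution exists

With x3 = 0 and x4 = 1 and x5 = 0 and x1 = 1 fixed, none of the 2 settings of x2 give n7 = 0.
For example, with x2=1:
n1 = x3 OR x2 = 0 OR 1 = 1
n2 = NOT n1 = NOT 1 = 0
n3 = n1 OR n2 = 1 OR 0 = 1
n4 = n3 AND x1 = 1 AND 1 = 1
n5 = x5 AND n4 = 0 AND 1 = 0
n6 = x4 AND n5 = 1 AND 0 = 0
n7 = NOT n6 = NOT 0 = 1
giving n7 = 1 ≠ 0.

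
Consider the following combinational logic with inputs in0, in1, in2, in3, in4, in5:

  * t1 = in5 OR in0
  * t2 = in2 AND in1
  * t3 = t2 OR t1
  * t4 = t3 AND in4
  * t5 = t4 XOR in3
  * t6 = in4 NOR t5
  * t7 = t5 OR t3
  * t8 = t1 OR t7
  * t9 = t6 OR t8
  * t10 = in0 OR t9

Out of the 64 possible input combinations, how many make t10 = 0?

3

t10 = in0 OR t9 must be 0, so both in0 = 0 and t9 = 0.
t9 = t6 OR t8 must be 0, so both t6 = 0 and t8 = 0.
Satisfying assignments:
  in0=0, in1=0, in2=0, in3=0, in4=1, in5=0
  in0=0, in1=0, in2=1, in3=0, in4=1, in5=0
  in0=0, in1=1, in2=0, in3=0, in4=1, in5=0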